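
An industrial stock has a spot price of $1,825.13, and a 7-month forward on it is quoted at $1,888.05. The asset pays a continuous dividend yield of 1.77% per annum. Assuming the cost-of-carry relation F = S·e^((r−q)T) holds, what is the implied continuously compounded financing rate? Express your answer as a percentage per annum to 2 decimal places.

From F = S·e^((r−q)T): (r − q) = ln(F/S)/T
ln(1888.05/1825.13) = ln(1.034474) = 0.033893
(r − q) = 0.033893 / (7/12) = 0.058102
r = ln(F/S)/T + q = 0.058102 + 0.0177 = 0.075802
r = 7.58%

7.58%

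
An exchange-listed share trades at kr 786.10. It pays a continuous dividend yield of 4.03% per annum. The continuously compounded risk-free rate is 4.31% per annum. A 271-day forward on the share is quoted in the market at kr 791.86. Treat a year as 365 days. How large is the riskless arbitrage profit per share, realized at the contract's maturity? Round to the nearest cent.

kr 4.12 per share

Fair forward: F* = S·e^(carry·T), with carry = (r − q) = 0.0431 − 0.0403 = 0.0028
F* = 786.10 · e^(0.0028 × 271/365) = 786.10 · e^0.002079 = 786.10 × 1.002081 = kr 787.7359
Market kr 791.86 > fair kr 787.7359: forward overpriced → cash-and-carry (buy spot, short the forward).
At maturity, profit = |F_mkt − F*| = |791.86 − 787.7359| = kr 4.12 per share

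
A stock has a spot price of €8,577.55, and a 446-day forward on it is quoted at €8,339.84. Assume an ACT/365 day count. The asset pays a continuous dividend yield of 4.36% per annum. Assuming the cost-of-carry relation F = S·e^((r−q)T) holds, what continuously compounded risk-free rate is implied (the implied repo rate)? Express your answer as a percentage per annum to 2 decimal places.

2.06%

From F = S·e^((r−q)T): (r − q) = ln(F/S)/T
ln(8339.84/8577.55) = ln(0.972287) = -0.028104
(r − q) = -0.028104 / (446/365) = -0.023000
r = ln(F/S)/T + q = -0.023000 + 0.0436 = 0.020600
r = 2.06%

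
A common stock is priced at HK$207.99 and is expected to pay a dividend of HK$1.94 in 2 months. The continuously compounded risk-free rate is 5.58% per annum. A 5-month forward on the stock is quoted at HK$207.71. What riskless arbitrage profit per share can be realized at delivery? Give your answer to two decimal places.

HK$3.21 per share

PV(dividends) I = 1.94·e^(−0.0558·2/12) = 1.9220
Fair forward F* = (S − I)·e^(rT) = (207.99 − 1.9220)·e^0.023250 = 206.0680 × 1.023522 = 210.9151
Market HK$207.71 < fair 210.9151: forward underpriced → reverse cash-and-carry (short the stock, invest proceeds at r, pay the dividends, go long the forward).
Profit at T = |F_mkt − F*| = |207.71 − 210.9151| = HK$3.21 per share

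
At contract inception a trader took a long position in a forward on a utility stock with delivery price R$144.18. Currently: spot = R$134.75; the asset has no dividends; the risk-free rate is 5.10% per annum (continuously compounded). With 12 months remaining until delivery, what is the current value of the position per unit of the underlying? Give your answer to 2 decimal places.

-R$2.26

Current fair forward for the remaining 12 months: F = S·e^(r·T), r = 0.0510
F = 134.75 · e^(0.0510 × 12/12) = 134.75 × 1.052323 = 141.8005
Value of long forward = (F − K)·e^(−rT) = (141.8005 − 144.18) · e^(−0.0510·12/12)
= -2.3795 × 0.950279 = -2.26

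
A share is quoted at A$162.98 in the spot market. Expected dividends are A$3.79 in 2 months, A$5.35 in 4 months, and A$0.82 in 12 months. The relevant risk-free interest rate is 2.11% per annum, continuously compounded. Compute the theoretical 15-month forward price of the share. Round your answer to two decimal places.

PV(dividends) I = 3.79·e^(−0.0211·2/12) + 5.35·e^(−0.0211·4/12) + 0.82·e^(−0.0211·12/12)
I = 3.7767 + 5.3125 + 0.8029 = 9.8921
F = (S − I)·e^(rT) = (162.98 − 9.8921) · e^(0.0211·15/12)
= 153.0879 · e^0.026375 = 153.0879 × 1.026726 = A$157.18

A$157.18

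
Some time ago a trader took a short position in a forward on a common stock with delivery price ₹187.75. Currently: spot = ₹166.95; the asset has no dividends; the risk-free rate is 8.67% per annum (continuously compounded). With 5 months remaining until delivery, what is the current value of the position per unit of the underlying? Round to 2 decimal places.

₹14.14

Current fair forward for the remaining 5 months: F = S·e^(r·T), r = 0.0867
F = 166.95 · e^(0.0867 × 5/12) = 166.95 × 1.036785 = 173.0913
Value of long forward = (F − K)·e^(−rT) = (173.0913 − 187.75) · e^(−0.0867·5/12)
= -14.6587 × 0.964520 = -14.14
Short position value = −(long value) = ₹14.14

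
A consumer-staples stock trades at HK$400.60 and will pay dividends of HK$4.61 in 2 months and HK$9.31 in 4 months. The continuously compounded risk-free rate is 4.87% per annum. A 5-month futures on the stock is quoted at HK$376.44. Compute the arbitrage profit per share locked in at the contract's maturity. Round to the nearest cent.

HK$18.36 per share

PV(dividends) I = 4.61·e^(−0.0487·2/12) + 9.31·e^(−0.0487·4/12) = 13.7328
Fair futures F* = (S − I)·e^(rT) = (400.60 − 13.7328)·e^0.020292 = 386.8672 × 1.020499 = 394.7976
Market HK$376.44 < fair 394.7976: forward underpriced → reverse cash-and-carry (short the stock, invest proceeds at r, pay the dividends, go long the forward).
Profit at T = |F_mkt − F*| = |376.44 − 394.7976| = HK$18.36 per share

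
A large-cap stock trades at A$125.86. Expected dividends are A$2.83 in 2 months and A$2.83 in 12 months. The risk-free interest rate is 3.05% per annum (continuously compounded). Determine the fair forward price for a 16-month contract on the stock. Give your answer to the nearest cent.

PV(dividends) I = 2.83·e^(−0.0305·2/12) + 2.83·e^(−0.0305·12/12)
I = 2.8157 + 2.7450 = 5.5607
F = (S − I)·e^(rT) = (125.86 − 5.5607) · e^(0.0305·16/12)
= 120.2993 · e^0.040667 = 120.2993 × 1.041505 = A$125.29

A$125.29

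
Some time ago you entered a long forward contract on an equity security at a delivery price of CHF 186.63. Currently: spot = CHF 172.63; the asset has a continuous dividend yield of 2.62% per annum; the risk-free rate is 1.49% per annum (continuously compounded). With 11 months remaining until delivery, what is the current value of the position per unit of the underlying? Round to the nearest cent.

Current fair forward for the remaining 11 months: F = S·e^((r − q)·T), (r − q) = 0.0149 − 0.0262 = -0.0113
F = 172.63 · e^(-0.0113 × 11/12) = 172.63 × 0.989695 = 170.8510
Value of long forward = (F − K)·e^(−rT) = (170.8510 − 186.63) · e^(−0.0149·11/12)
= -15.7790 × 0.986435 = -15.56

-CHF 15.56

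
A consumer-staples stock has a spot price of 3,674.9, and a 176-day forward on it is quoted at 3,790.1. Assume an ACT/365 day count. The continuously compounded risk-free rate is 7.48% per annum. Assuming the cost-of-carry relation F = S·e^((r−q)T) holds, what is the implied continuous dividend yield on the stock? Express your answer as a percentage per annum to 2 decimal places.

From F = S·e^((r−q)T): (r − q) = ln(F/S)/T
ln(3790.1/3674.9) = ln(1.031348) = 0.030867
(r − q) = 0.030867 / (176/365) = 0.064014
q = r − ln(F/S)/T = 0.0748 − 0.064014 = 0.010786
q = 1.08%

1.08%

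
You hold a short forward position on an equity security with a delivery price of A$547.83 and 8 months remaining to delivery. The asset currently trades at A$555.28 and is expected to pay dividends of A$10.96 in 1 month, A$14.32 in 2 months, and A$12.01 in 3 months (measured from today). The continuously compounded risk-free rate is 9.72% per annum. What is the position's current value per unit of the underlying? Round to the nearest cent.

PV(remaining dividends) I = 10.96·e^(−0.0972·1/12) + 14.32·e^(−0.0972·2/12) + 12.01·e^(−0.0972·3/12) = 36.6831
Current forward F = (S − I)·e^(rT) = (555.28 − 36.6831)·e^(0.0972·8/12) = 518.5969 × 1.066946 = 553.3149
Value (long) = (F − K)·e^(−rT) = (553.3149 − 547.83) × 0.937255 = 5.1407
Short position value = −(long value) = -A$5.14

-A$5.14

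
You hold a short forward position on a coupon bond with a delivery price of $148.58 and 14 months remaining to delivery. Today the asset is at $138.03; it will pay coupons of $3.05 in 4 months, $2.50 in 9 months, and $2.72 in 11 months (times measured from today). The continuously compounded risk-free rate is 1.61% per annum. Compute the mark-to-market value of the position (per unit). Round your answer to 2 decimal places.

PV(remaining coupons) I = 3.05·e^(−0.0161·4/12) + 2.50·e^(−0.0161·9/12) + 2.72·e^(−0.0161·11/12) = 8.1838
Current forward F = (S − I)·e^(rT) = (138.03 − 8.1838)·e^(0.0161·14/12) = 129.8462 × 1.018961 = 132.3082
Value (long) = (F − K)·e^(−rT) = (132.3082 − 148.58) × 0.981392 = -15.9690
Short position value = −(long value) = $15.97

$15.97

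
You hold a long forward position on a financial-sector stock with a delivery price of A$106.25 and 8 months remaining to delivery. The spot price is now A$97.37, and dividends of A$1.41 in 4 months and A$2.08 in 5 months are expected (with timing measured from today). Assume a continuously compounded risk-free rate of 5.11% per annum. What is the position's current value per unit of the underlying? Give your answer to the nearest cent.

-A$8.74

PV(remaining dividends) I = 1.41·e^(−0.0511·4/12) + 2.08·e^(−0.0511·5/12) = 3.4224
Current forward F = (S − I)·e^(rT) = (97.37 − 3.4224)·e^(0.0511·8/12) = 93.9476 × 1.034654 = 97.2033
Value (long) = (F − K)·e^(−rT) = (97.2033 − 106.25) × 0.966507 = -8.7437
Value = -A$8.74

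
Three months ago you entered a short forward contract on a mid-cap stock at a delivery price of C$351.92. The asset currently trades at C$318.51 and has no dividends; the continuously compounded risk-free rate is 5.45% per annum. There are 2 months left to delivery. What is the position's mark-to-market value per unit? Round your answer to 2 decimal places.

C$30.23

Current fair forward for the remaining 2 months: F = S·e^(r·T), r = 0.0545
F = 318.51 · e^(0.0545 × 2/12) = 318.51 × 1.009125 = 321.4164
Value of long forward = (F − K)·e^(−rT) = (321.4164 − 351.92) · e^(−0.0545·2/12)
= -30.5036 × 0.990958 = -30.23
Short position value = −(long value) = C$30.23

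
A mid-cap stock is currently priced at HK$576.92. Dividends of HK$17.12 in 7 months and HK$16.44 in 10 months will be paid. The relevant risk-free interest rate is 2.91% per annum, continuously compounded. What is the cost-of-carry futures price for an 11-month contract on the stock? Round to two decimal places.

HK$558.75

PV(dividends) I = 17.12·e^(−0.0291·7/12) + 16.44·e^(−0.0291·10/12)
I = 16.8318 + 16.0461 = 32.8779
F = (S − I)·e^(rT) = (576.92 − 32.8779) · e^(0.0291·11/12)
= 544.0421 · e^0.026675 = 544.0421 × 1.027034 = HK$558.75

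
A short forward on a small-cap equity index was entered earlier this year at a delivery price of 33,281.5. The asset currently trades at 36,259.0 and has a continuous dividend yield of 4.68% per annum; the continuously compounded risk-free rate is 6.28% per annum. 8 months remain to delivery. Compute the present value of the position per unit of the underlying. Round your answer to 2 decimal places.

-3228.31

Current fair forward for the remaining 8 months: F = S·e^((r − q)·T), (r − q) = 0.0628 − 0.0468 = 0.0160
F = 36259.0 · e^(0.0160 × 8/12) = 36259.0 × 1.01072376 = 36647.8328
Value of long forward = (F − K)·e^(−rT) = (36647.8328 − 33281.5) · e^(−0.0628·8/12)
= 3366.3328 × 0.95899764 = 3228.31
Short position value = −(long value) = -3228.31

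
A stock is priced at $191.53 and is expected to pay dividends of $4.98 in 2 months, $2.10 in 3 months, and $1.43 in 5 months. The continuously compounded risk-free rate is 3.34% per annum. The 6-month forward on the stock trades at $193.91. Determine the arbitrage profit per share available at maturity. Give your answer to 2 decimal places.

$7.74 per share

PV(dividends) I = 4.98·e^(−0.0334·2/12) + 2.10·e^(−0.0334·3/12) + 1.43·e^(−0.0334·5/12) = 8.4451
Fair forward F* = (S − I)·e^(rT) = (191.53 − 8.4451)·e^0.016700 = 183.0849 × 1.016840 = 186.1680
Market $193.91 > fair 186.1680: forward overpriced → cash-and-carry (borrow at r, buy the stock and collect the dividends, short the forward).
Profit at T = |F_mkt − F*| = |193.91 − 186.1680| = $7.74 per share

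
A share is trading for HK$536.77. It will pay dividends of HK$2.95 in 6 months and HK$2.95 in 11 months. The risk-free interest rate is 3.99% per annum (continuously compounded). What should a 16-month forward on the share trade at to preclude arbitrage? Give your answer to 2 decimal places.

PV(dividends) I = 2.95·e^(−0.0399·6/12) + 2.95·e^(−0.0399·11/12)
I = 2.8917 + 2.8441 = 5.7358
F = (S − I)·e^(rT) = (536.77 − 5.7358) · e^(0.0399·16/12)
= 531.0342 · e^0.053200 = 531.0342 × 1.054641 = HK$560.05

HK$560.05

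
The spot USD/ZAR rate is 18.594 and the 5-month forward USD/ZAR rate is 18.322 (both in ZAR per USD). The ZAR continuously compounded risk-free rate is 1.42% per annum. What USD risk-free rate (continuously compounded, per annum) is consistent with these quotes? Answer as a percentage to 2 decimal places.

F = S·e^((r_ZAR − r_USD)T) ⇒ r_USD = r_ZAR − ln(F/S)/T
ln(18.322/18.594) = -0.014736; /(5/12) = -0.035366
r_USD = 0.0142 + 0.035366 = 0.049566
r_USD = 4.96%

4.96%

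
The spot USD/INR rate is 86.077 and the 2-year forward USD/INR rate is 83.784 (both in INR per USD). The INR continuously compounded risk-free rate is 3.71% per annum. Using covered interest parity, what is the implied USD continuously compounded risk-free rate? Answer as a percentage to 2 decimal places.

5.06%

F = S·e^((r_INR − r_USD)T) ⇒ r_USD = r_INR − ln(F/S)/T
ln(83.784/86.077) = -0.027000; /(2) = -0.013500
r_USD = 0.0371 + 0.013500 = 0.050600
r_USD = 5.06%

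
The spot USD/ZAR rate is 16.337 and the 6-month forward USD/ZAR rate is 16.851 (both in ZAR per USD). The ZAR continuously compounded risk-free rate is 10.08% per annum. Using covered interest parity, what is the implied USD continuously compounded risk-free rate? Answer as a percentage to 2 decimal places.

3.88%

F = S·e^((r_ZAR − r_USD)T) ⇒ r_USD = r_ZAR − ln(F/S)/T
ln(16.851/16.337) = 0.030978; /(6/12) = 0.061956
r_USD = 0.1008 − 0.061956 = 0.038844
r_USD = 3.88%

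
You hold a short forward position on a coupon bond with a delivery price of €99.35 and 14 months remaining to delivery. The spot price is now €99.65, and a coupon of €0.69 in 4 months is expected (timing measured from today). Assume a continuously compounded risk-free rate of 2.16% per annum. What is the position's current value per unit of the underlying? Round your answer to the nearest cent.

PV(remaining coupons) I = 0.69·e^(−0.0216·4/12) = 0.6850
Current forward F = (S − I)·e^(rT) = (99.65 − 0.6850)·e^(0.0216·14/12) = 98.9650 × 1.025520 = 101.4906
Value (long) = (F − K)·e^(−rT) = (101.4906 − 99.35) × 0.975115 = 2.0873
Short position value = −(long value) = -€2.09

-€2.09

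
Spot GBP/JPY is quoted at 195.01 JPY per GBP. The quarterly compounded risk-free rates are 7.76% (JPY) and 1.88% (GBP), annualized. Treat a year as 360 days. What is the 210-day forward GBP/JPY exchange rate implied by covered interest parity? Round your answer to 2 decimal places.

201.73

By covered interest parity, F = S · (1+r_JPY/4)^(4T) / (1+r_GBP/4)^(4T)
= 195.01 × 1.045853 / 1.011001 = 195.01 × 1.034473
F = 201.73 JPY per GBP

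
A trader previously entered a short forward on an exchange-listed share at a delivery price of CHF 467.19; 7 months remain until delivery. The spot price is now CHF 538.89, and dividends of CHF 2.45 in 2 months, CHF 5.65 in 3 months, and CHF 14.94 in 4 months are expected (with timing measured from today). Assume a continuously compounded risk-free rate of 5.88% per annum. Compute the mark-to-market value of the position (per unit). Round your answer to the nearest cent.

-CHF 64.81

PV(remaining dividends) I = 2.45·e^(−0.0588·2/12) + 5.65·e^(−0.0588·3/12) + 14.94·e^(−0.0588·4/12) = 22.6437
Current forward F = (S − I)·e^(rT) = (538.89 − 22.6437)·e^(0.0588·7/12) = 516.2463 × 1.034895 = 534.2607
Value (long) = (F − K)·e^(−rT) = (534.2607 − 467.19) × 0.966282 = 64.8092
Short position value = −(long value) = -CHF 64.81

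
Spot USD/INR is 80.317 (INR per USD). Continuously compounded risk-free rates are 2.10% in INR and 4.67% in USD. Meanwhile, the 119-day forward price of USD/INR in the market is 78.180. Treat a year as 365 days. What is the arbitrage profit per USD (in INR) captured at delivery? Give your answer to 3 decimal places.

1.467 per USD (in INR)

Fair forward: F* = S·e^(carry·T), with carry = (r_INR − r_USD) = 0.0210 − 0.0467 = -0.0257
F* = 80.317 · e^(-0.0257 × 119/365) = 80.317 · e^-0.008379 = 80.317 × 0.991656 = 79.6468
Market 78.180 < fair 79.6468: forward underpriced → reverse cash-and-carry (short spot, go long the forward).
At maturity, profit = |F_mkt − F*| = |78.180 − 79.6468| = 1.467 per USD (in INR)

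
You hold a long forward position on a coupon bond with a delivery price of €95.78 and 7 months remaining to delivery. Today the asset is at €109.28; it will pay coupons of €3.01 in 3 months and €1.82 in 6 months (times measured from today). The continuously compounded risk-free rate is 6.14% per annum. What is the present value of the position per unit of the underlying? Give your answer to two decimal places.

PV(remaining coupons) I = 3.01·e^(−0.0614·3/12) + 1.82·e^(−0.0614·6/12) = 4.7291
Current forward F = (S − I)·e^(rT) = (109.28 − 4.7291)·e^(0.0614·7/12) = 104.5509 × 1.036466 = 108.3635
Value (long) = (F − K)·e^(−rT) = (108.3635 − 95.78) × 0.964817 = 12.1408
Value = €12.14

€12.14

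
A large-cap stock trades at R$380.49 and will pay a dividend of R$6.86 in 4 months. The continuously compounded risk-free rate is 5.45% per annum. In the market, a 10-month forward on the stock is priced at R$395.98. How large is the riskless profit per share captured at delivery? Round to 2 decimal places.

R$4.86 per share

PV(dividends) I = 6.86·e^(−0.0545·4/12) = 6.7365
Fair forward F* = (S − I)·e^(rT) = (380.49 − 6.7365)·e^0.045417 = 373.7535 × 1.046464 = 391.1196
Market R$395.98 > fair 391.1196: forward overpriced → cash-and-carry (borrow at r, buy the stock and collect the dividends, short the forward).
Profit at T = |F_mkt − F*| = |395.98 − 391.1196| = R$4.86 per share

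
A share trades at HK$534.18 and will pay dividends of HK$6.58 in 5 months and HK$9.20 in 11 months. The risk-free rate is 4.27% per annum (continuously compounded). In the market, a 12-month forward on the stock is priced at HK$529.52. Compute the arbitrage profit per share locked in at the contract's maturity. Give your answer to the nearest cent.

PV(dividends) I = 6.58·e^(−0.0427·5/12) + 9.20·e^(−0.0427·11/12) = 15.3108
Fair forward F* = (S − I)·e^(rT) = (534.18 − 15.3108)·e^0.042700 = 518.8692 × 1.043625 = 541.5049
Market HK$529.52 < fair 541.5049: forward underpriced → reverse cash-and-carry (short the stock, invest proceeds at r, pay the dividends, go long the forward).
Profit at T = |F_mkt − F*| = |529.52 − 541.5049| = HK$11.98 per share

HK$11.98 per share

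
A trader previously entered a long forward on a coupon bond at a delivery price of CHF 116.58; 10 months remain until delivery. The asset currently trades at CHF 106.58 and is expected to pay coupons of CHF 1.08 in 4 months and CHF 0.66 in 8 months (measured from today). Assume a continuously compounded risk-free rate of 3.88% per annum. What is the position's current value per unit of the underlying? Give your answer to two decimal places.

-CHF 8.00

PV(remaining coupons) I = 1.08·e^(−0.0388·4/12) + 0.66·e^(−0.0388·8/12) = 1.7093
Current forward F = (S − I)·e^(rT) = (106.58 − 1.7093)·e^(0.0388·10/12) = 104.8707 × 1.032862 = 108.3170
Value (long) = (F − K)·e^(−rT) = (108.3170 − 116.58) × 0.968184 = -8.0001
Value = -CHF 8.00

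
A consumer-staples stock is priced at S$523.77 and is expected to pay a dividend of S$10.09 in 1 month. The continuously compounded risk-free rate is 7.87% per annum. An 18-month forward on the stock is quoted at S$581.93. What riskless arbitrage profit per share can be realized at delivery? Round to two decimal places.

PV(dividends) I = 10.09·e^(−0.0787·1/12) = 10.0240
Fair forward F* = (S − I)·e^(rT) = (523.77 − 10.0240)·e^0.118050 = 513.7460 × 1.125300 = 578.1184
Market S$581.93 > fair 578.1184: forward overpriced → cash-and-carry (borrow at r, buy the stock and collect the dividends, short the forward).
Profit at T = |F_mkt − F*| = |581.93 − 578.1184| = S$3.81 per share

S$3.81 per share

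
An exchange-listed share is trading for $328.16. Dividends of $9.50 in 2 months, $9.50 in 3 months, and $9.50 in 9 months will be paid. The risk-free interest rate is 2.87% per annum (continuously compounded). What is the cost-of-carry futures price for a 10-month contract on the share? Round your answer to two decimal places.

PV(dividends) I = 9.50·e^(−0.0287·2/12) + 9.50·e^(−0.0287·3/12) + 9.50·e^(−0.0287·9/12)
I = 9.4547 + 9.4321 + 9.2977 = 28.1845
F = (S − I)·e^(rT) = (328.16 − 28.1845) · e^(0.0287·10/12)
= 299.9755 · e^0.023917 = 299.9755 × 1.024205 = $307.24

$307.24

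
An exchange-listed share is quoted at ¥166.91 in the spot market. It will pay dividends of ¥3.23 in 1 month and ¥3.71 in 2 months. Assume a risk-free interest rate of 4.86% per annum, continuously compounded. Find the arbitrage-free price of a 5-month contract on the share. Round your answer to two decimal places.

PV(dividends) I = 3.23·e^(−0.0486·1/12) + 3.71·e^(−0.0486·2/12)
I = 3.2169 + 3.6801 = 6.8970
F = (S − I)·e^(rT) = (166.91 − 6.8970) · e^(0.0486·5/12)
= 160.0130 · e^0.020250 = 160.0130 × 1.020456 = ¥163.29

¥163.29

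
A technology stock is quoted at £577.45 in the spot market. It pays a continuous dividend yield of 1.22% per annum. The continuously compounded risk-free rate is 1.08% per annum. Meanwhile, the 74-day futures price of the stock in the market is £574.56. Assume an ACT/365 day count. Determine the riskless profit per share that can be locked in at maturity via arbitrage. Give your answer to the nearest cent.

£2.73 per share

Fair futures: F* = S·e^(carry·T), with carry = (r − q) = 0.0108 − 0.0122 = -0.0014
F* = 577.45 · e^(-0.0014 × 74/365) = 577.45 · e^-0.000284 = 577.45 × 0.999716 = £577.2860
Market £574.56 < fair £577.2860: forward underpriced → reverse cash-and-carry (short spot, go long the forward).
At maturity, profit = |F_mkt − F*| = |574.56 − 577.2860| = £2.73 per share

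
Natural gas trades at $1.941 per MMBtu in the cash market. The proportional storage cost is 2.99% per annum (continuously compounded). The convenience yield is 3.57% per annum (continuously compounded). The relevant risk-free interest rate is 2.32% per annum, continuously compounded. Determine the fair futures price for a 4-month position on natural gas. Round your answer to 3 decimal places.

Net carry = r + u − y = 0.0232 + 0.0299 − 0.0357 = 0.0174
F = S·e^((r+u−y)T) = 1.941 · e^(0.0174 × 4/12) = 1.941 · e^0.005800
= 1.941 × 1.005817 = $1.952 per MMBtu

$1.952 per MMBtu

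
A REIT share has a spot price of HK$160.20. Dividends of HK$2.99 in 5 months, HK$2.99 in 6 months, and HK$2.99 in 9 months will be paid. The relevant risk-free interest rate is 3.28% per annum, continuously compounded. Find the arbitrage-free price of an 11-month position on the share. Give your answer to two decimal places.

HK$156.01

PV(dividends) I = 2.99·e^(−0.0328·5/12) + 2.99·e^(−0.0328·6/12) + 2.99·e^(−0.0328·9/12)
I = 2.9494 + 2.9414 + 2.9173 = 8.8081
F = (S − I)·e^(rT) = (160.20 − 8.8081) · e^(0.0328·11/12)
= 151.3919 · e^0.030067 = 151.3919 × 1.030524 = HK$156.01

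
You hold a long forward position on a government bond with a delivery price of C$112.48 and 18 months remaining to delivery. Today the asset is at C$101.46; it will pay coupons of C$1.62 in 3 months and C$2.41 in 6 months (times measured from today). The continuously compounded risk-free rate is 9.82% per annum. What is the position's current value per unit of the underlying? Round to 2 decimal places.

C$0.51

PV(remaining coupons) I = 1.62·e^(−0.0982·3/12) + 2.41·e^(−0.0982·6/12) = 3.8752
Current forward F = (S − I)·e^(rT) = (101.46 − 3.8752)·e^(0.0982·18/12) = 97.5848 × 1.158702 = 113.0717
Value (long) = (F − K)·e^(−rT) = (113.0717 − 112.48) × 0.863035 = 0.5107
Value = C$0.51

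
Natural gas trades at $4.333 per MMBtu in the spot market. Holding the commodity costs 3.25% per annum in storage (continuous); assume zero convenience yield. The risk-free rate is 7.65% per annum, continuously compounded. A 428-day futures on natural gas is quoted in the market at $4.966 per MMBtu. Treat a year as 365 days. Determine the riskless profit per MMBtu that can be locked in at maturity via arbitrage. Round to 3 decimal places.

Fair futures: F* = S·e^(carry·T), with carry = (r + u) = 0.0765 + 0.0325 = 0.1090
F* = 4.333 · e^(0.1090 × 428/365) = 4.333 · e^0.127814 = 4.333 × 1.136342 = $4.9238
Market $4.966 > fair $4.9238: forward overpriced → cash-and-carry (buy spot, short the forward).
At maturity, profit = |F_mkt − F*| = |4.966 − 4.9238| = $0.042 per MMBtu

$0.042 per MMBtu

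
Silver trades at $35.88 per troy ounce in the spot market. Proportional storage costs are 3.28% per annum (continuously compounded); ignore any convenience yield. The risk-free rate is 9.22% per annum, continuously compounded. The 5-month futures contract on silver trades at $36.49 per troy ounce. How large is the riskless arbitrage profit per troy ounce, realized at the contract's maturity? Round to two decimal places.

Fair futures: F* = S·e^(carry·T), with carry = (r + u) = 0.0922 + 0.0328 = 0.1250
F* = 35.88 · e^(0.1250 × 5/12) = 35.88 · e^0.052083 = 35.88 × 1.053463 = $37.7983
Market $36.49 < fair $37.7983: forward underpriced → reverse cash-and-carry (short spot, go long the forward).
At maturity, profit = |F_mkt − F*| = |36.49 − 37.7983| = $1.31 per troy ounce

$1.31 per troy ounce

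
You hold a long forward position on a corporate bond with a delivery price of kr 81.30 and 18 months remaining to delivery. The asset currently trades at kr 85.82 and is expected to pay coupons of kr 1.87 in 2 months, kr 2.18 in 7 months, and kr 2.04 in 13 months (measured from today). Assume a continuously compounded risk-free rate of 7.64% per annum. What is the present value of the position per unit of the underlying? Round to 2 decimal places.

PV(remaining coupons) I = 1.87·e^(−0.0764·2/12) + 2.18·e^(−0.0764·7/12) + 2.04·e^(−0.0764·13/12) = 5.8093
Current forward F = (S − I)·e^(rT) = (85.82 − 5.8093)·e^(0.0764·18/12) = 80.0107 × 1.121425 = 89.7260
Value (long) = (F − K)·e^(−rT) = (89.7260 − 81.30) × 0.891723 = 7.5137
Value = kr 7.51

kr 7.51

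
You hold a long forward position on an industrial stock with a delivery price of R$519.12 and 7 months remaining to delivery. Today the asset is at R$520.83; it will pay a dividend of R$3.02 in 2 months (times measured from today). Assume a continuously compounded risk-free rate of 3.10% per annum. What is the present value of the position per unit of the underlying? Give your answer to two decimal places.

R$8.01

PV(remaining dividends) I = 3.02·e^(−0.0310·2/12) = 3.0044
Current forward F = (S − I)·e^(rT) = (520.83 − 3.0044)·e^(0.0310·7/12) = 517.8256 × 1.018248 = 527.2749
Value (long) = (F − K)·e^(−rT) = (527.2749 − 519.12) × 0.982079 = 8.0088
Value = R$8.01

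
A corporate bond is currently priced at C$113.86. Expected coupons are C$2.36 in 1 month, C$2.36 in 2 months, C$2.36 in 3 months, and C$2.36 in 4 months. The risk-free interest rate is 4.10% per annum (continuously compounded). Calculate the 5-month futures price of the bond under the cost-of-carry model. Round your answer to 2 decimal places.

PV(coupons) I = 2.36·e^(−0.0410·1/12) + 2.36·e^(−0.0410·2/12) + 2.36·e^(−0.0410·3/12) + 2.36·e^(−0.0410·4/12)
I = 2.3520 + 2.3439 + 2.3359 + 2.3280 = 9.3598
F = (S − I)·e^(rT) = (113.86 − 9.3598) · e^(0.0410·5/12)
= 104.5002 · e^0.017083 = 104.5002 × 1.017230 = C$106.30

C$106.30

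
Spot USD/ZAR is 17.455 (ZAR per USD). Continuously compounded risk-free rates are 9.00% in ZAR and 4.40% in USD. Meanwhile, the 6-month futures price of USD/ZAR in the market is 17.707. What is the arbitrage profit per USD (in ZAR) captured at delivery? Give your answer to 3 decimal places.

0.154 per USD (in ZAR)

Fair futures: F* = S·e^(carry·T), with carry = (r_ZAR − r_USD) = 0.0900 − 0.0440 = 0.0460
F* = 17.455 · e^(0.0460 × 6/12) = 17.455 · e^0.023000 = 17.455 × 1.023267 = 17.8611
Market 17.707 < fair 17.8611: forward underpriced → reverse cash-and-carry (short spot, go long the forward).
At maturity, profit = |F_mkt − F*| = |17.707 − 17.8611| = 0.154 per USD (in ZAR)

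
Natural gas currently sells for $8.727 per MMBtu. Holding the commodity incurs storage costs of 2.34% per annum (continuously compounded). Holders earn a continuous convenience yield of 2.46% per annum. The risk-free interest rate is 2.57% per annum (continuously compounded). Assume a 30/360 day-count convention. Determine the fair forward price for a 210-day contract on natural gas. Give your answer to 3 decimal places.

$8.853 per MMBtu

Net carry = r + u − y = 0.0257 + 0.0234 − 0.0246 = 0.0245
F = S·e^((r+u−y)T) = 8.727 · e^(0.0245 × 210/360) = 8.727 · e^0.014292
= 8.727 × 1.014395 = $8.853 per MMBtu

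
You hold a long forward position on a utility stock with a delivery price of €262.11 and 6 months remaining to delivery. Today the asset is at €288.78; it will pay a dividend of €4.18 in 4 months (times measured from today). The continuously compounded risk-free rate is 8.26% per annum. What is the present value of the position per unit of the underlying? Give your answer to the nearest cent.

€33.21

PV(remaining dividends) I = 4.18·e^(−0.0826·4/12) = 4.0665
Current forward F = (S − I)·e^(rT) = (288.78 − 4.0665)·e^(0.0826·6/12) = 284.7135 × 1.042165 = 296.7184
Value (long) = (F − K)·e^(−rT) = (296.7184 − 262.11) × 0.959541 = 33.2082
Value = €33.21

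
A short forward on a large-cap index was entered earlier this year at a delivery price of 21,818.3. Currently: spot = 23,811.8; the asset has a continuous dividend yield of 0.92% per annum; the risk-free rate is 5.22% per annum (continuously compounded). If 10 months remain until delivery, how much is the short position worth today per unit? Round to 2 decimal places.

Current fair forward for the remaining 10 months: F = S·e^((r − q)·T), (r − q) = 0.0522 − 0.0092 = 0.0430
F = 23811.8 · e^(0.0430 × 10/12) = 23811.8 × 1.03648308 = 24680.5278
Value of long forward = (F − K)·e^(−rT) = (24680.5278 − 21818.3) · e^(−0.0522·10/12)
= 2862.2278 × 0.95743255 = 2740.39
Short position value = −(long value) = -2740.39

-2740.39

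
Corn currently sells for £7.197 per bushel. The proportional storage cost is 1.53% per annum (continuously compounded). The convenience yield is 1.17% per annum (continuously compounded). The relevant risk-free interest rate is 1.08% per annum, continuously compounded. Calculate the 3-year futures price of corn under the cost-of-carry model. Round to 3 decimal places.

Net carry = r + u − y = 0.0108 + 0.0153 − 0.0117 = 0.0144
F = S·e^((r+u−y)T) = 7.197 · e^(0.0144 × 3) = 7.197 · e^0.043200
= 7.197 × 1.044147 = £7.515 per bushel

£7.515 per bushel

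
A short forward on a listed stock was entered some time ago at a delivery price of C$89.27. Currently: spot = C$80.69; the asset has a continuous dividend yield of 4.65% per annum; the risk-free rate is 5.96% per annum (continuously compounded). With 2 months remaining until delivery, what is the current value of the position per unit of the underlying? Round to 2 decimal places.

Current fair forward for the remaining 2 months: F = S·e^((r − q)·T), (r − q) = 0.0596 − 0.0465 = 0.0131
F = 80.69 · e^(0.0131 × 2/12) = 80.69 × 1.002186 = 80.8664
Value of long forward = (F − K)·e^(−rT) = (80.8664 − 89.27) · e^(−0.0596·2/12)
= -8.4036 × 0.990116 = -8.32
Short position value = −(long value) = C$8.32

C$8.32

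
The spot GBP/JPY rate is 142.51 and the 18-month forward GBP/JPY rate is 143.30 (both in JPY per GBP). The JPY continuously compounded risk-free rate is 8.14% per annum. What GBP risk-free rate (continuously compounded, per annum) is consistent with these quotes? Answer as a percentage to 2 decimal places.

F = S·e^((r_JPY − r_GBP)T) ⇒ r_GBP = r_JPY − ln(F/S)/T
ln(143.30/142.51) = 0.005528; /(18/12) = 0.003685
r_GBP = 0.0814 − 0.003685 = 0.077715
r_GBP = 7.77%

7.77%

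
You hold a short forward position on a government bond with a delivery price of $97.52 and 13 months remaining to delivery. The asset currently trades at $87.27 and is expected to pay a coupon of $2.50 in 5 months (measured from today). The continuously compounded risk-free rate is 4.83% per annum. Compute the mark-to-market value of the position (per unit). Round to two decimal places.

$7.73

PV(remaining coupons) I = 2.50·e^(−0.0483·5/12) = 2.4502
Current forward F = (S − I)·e^(rT) = (87.27 − 2.4502)·e^(0.0483·13/12) = 84.8198 × 1.053718 = 89.3762
Value (long) = (F − K)·e^(−rT) = (89.3762 − 97.52) × 0.949020 = -7.7286
Short position value = −(long value) = $7.73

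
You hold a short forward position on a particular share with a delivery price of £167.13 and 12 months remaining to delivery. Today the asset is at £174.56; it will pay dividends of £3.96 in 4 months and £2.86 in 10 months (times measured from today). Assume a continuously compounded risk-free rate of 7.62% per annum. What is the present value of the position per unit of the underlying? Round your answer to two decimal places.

PV(remaining dividends) I = 3.96·e^(−0.0762·4/12) + 2.86·e^(−0.0762·10/12) = 6.5447
Current forward F = (S − I)·e^(rT) = (174.56 − 6.5447)·e^(0.0762·12/12) = 168.0153 × 1.079178 = 181.3184
Value (long) = (F − K)·e^(−rT) = (181.3184 − 167.13) × 0.926631 = 13.1474
Short position value = −(long value) = -£13.15

-£13.15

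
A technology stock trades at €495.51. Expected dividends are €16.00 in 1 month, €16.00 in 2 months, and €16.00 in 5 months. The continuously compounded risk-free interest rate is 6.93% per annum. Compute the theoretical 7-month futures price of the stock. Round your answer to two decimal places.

€466.73

PV(dividends) I = 16.00·e^(−0.0693·1/12) + 16.00·e^(−0.0693·2/12) + 16.00·e^(−0.0693·5/12)
I = 15.9079 + 15.8163 + 15.5446 = 47.2688
F = (S − I)·e^(rT) = (495.51 − 47.2688) · e^(0.0693·7/12)
= 448.2412 · e^0.040425 = 448.2412 × 1.041253 = €466.73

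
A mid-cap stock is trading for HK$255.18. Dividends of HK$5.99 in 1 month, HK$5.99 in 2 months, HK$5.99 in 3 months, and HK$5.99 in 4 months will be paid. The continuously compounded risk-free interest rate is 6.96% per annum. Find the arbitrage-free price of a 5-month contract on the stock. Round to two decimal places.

HK$238.38

PV(dividends) I = 5.99·e^(−0.0696·1/12) + 5.99·e^(−0.0696·2/12) + 5.99·e^(−0.0696·3/12) + 5.99·e^(−0.0696·4/12)
I = 5.9554 + 5.9209 + 5.8867 + 5.8526 = 23.6156
F = (S − I)·e^(rT) = (255.18 − 23.6156) · e^(0.0696·5/12)
= 231.5644 · e^0.029000 = 231.5644 × 1.029425 = HK$238.38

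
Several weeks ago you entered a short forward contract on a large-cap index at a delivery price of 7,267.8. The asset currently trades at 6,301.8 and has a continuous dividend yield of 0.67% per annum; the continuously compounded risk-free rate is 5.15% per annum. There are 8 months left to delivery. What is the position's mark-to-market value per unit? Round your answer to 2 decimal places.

Current fair forward for the remaining 8 months: F = S·e^((r − q)·T), (r − q) = 0.0515 − 0.0067 = 0.0448
F = 6301.8 · e^(0.0448 × 8/12) = 6301.8 × 1.03031715 = 6492.8526
Value of long forward = (F − K)·e^(−rT) = (6492.8526 − 7267.8) · e^(−0.0515·8/12)
= -774.9474 × 0.96624937 = -748.79
Short position value = −(long value) = 748.79

748.79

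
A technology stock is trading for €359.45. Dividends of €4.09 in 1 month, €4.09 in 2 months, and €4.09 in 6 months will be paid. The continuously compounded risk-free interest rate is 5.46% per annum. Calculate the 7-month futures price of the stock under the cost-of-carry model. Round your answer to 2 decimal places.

PV(dividends) I = 4.09·e^(−0.0546·1/12) + 4.09·e^(−0.0546·2/12) + 4.09·e^(−0.0546·6/12)
I = 4.0714 + 4.0529 + 3.9799 = 12.1042
F = (S − I)·e^(rT) = (359.45 − 12.1042) · e^(0.0546·7/12)
= 347.3458 · e^0.031850 = 347.3458 × 1.032363 = €358.59

€358.59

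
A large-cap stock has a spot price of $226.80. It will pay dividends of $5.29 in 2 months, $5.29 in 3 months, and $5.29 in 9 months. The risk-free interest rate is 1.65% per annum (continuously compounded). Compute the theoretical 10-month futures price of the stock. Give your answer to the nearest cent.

PV(dividends) I = 5.29·e^(−0.0165·2/12) + 5.29·e^(−0.0165·3/12) + 5.29·e^(−0.0165·9/12)
I = 5.2755 + 5.2682 + 5.2249 = 15.7686
F = (S − I)·e^(rT) = (226.80 − 15.7686) · e^(0.0165·10/12)
= 211.0314 · e^0.013750 = 211.0314 × 1.013845 = $213.95

$213.95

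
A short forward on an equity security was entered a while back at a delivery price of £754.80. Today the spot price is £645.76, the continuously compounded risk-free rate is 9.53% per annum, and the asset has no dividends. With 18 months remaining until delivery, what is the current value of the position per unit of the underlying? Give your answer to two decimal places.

£8.50

Current fair forward for the remaining 18 months: F = S·e^(r·T), r = 0.0953
F = 645.76 · e^(0.0953 × 18/12) = 645.76 × 1.153672 = 744.9952
Value of long forward = (F − K)·e^(−rT) = (744.9952 − 754.80) · e^(−0.0953·18/12)
= -9.8048 × 0.866797 = -8.50
Short position value = −(long value) = £8.50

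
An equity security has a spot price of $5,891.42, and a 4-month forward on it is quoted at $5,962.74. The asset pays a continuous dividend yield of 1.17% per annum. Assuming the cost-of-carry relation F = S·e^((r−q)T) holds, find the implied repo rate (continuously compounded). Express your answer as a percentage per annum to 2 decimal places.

From F = S·e^((r−q)T): (r − q) = ln(F/S)/T
ln(5962.74/5891.42) = ln(1.012106) = 0.012033
(r − q) = 0.012033 / (4/12) = 0.036099
r = ln(F/S)/T + q = 0.036099 + 0.0117 = 0.047799
r = 4.78%

4.78%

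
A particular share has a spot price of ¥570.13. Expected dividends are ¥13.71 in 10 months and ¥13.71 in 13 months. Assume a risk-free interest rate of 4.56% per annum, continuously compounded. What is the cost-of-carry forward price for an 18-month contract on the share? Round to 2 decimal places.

¥582.39

PV(dividends) I = 13.71·e^(−0.0456·10/12) + 13.71·e^(−0.0456·13/12)
I = 13.1988 + 13.0492 = 26.2480
F = (S − I)·e^(rT) = (570.13 − 26.2480) · e^(0.0456·18/12)
= 543.8820 · e^0.068400 = 543.8820 × 1.070794 = ¥582.39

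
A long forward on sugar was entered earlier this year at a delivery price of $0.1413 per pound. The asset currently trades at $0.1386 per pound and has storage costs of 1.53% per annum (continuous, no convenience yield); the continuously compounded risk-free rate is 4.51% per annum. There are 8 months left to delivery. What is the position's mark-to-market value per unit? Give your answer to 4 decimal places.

Current fair forward for the remaining 8 months: F = S·e^((r + u)·T), (r + u) = 0.0451 + 0.0153 = 0.0604
F = 0.1386 · e^(0.0604 × 8/12) = 0.1386 × 1.041088 = 0.1443
Value of long forward = (F − K)·e^(−rT) = (0.1443 − 0.1413) · e^(−0.0451·8/12)
= 0.0030 × 0.970381 = 0.0029

$0.0029 per pound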